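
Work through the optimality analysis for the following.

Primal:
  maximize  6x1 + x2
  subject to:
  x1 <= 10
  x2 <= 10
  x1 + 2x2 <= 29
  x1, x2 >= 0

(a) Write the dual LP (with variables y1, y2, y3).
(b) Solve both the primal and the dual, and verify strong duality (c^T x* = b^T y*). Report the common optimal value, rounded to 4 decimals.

The standard primal-dual pair for 'max c^T x s.t. A x <= b, x >= 0' is:
  Dual:  min b^T y  s.t.  A^T y >= c,  y >= 0.

So the dual LP is:
  minimize  10y1 + 10y2 + 29y3
  subject to:
    y1 + y3 >= 6
    y2 + 2y3 >= 1
    y1, y2, y3 >= 0

Solving the primal: x* = (10, 9.5).
  primal value c^T x* = 69.5.
Solving the dual: y* = (5.5, 0, 0.5).
  dual value b^T y* = 69.5.
Strong duality: c^T x* = b^T y*. Confirmed.

69.5


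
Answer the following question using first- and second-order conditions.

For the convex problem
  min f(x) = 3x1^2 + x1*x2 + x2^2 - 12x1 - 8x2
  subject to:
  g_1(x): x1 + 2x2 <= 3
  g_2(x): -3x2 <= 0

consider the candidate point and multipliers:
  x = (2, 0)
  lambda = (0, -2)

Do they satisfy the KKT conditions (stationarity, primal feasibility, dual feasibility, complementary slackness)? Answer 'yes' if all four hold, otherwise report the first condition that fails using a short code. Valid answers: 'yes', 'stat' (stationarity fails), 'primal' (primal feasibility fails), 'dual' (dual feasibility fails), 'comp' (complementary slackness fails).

Gradient of f: grad f(x) = Q x + c = (0, -6)
Constraint values g_i(x) = a_i^T x - b_i:
  g_1((2, 0)) = -1
  g_2((2, 0)) = 0
Stationarity residual: grad f(x) + sum_i lambda_i a_i = (0, 0)
  -> stationarity OK
Primal feasibility (all g_i <= 0): OK
Dual feasibility (all lambda_i >= 0): FAILS
Complementary slackness (lambda_i * g_i(x) = 0 for all i): OK

Verdict: the first failing condition is dual_feasibility -> dual.

dual


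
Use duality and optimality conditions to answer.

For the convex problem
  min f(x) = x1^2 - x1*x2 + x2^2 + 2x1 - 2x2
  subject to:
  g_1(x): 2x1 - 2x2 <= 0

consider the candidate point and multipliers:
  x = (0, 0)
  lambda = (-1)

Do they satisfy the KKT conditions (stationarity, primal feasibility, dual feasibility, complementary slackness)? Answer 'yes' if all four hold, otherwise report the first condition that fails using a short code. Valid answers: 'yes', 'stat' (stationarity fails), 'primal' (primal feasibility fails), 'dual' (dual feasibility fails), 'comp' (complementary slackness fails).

Gradient of f: grad f(x) = Q x + c = (2, -2)
Constraint values g_i(x) = a_i^T x - b_i:
  g_1((0, 0)) = 0
Stationarity residual: grad f(x) + sum_i lambda_i a_i = (0, 0)
  -> stationarity OK
Primal feasibility (all g_i <= 0): OK
Dual feasibility (all lambda_i >= 0): FAILS
Complementary slackness (lambda_i * g_i(x) = 0 for all i): OK

Verdict: the first failing condition is dual_feasibility -> dual.

dual


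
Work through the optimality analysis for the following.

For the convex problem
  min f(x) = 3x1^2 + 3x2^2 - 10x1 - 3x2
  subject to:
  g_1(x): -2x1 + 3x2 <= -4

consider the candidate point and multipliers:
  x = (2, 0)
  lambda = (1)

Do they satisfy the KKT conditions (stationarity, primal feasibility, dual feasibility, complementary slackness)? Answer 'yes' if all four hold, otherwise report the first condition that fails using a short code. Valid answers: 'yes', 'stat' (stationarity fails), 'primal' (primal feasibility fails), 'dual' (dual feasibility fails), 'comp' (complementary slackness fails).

Gradient of f: grad f(x) = Q x + c = (2, -3)
Constraint values g_i(x) = a_i^T x - b_i:
  g_1((2, 0)) = 0
Stationarity residual: grad f(x) + sum_i lambda_i a_i = (0, 0)
  -> stationarity OK
Primal feasibility (all g_i <= 0): OK
Dual feasibility (all lambda_i >= 0): OK
Complementary slackness (lambda_i * g_i(x) = 0 for all i): OK

Verdict: yes, KKT holds.

yes


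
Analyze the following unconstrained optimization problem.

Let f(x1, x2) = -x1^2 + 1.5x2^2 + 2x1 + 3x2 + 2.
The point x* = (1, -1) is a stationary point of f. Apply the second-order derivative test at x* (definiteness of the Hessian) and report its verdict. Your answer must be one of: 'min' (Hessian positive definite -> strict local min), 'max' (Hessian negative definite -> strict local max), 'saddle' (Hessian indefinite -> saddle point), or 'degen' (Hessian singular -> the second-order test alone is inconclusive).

Compute the Hessian H = grad^2 f:
  H = [[-2, 0], [0, 3]]
Verify stationarity: grad f(x*) = H x* + g = (0, 0).
Eigenvalues of H: -2, 3.
Eigenvalues have mixed signs, so H is indefinite -> x* is a saddle point.

saddle


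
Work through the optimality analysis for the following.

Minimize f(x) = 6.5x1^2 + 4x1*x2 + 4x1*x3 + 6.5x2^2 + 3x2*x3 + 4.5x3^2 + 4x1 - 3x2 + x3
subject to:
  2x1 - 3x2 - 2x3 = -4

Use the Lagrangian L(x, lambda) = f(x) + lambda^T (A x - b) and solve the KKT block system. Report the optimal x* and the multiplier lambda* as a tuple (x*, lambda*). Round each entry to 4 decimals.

Form the Lagrangian:
  L(x, lambda) = (1/2) x^T Q x + c^T x + lambda^T (A x - b)
Stationarity (grad_x L = 0): Q x + c + A^T lambda = 0.
Primal feasibility: A x = b.

This gives the KKT block system:
  [ Q   A^T ] [ x     ]   [-c ]
  [ A    0  ] [ lambda ] = [ b ]

Solving the linear system:
  x*      = (-0.758, 0.6608, 0.2508)
  lambda* = (1.1037)
  f(x*)   = -0.1744

x* = (-0.758, 0.6608, 0.2508), lambda* = (1.1037)


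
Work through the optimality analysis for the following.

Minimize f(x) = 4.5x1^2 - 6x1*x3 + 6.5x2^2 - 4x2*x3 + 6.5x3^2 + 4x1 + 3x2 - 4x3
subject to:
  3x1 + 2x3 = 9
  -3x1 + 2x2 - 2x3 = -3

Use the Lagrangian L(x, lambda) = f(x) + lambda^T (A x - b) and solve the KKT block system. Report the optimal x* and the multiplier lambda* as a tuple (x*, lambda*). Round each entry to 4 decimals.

Form the Lagrangian:
  L(x, lambda) = (1/2) x^T Q x + c^T x + lambda^T (A x - b)
Stationarity (grad_x L = 0): Q x + c + A^T lambda = 0.
Primal feasibility: A x = b.

This gives the KKT block system:
  [ Q   A^T ] [ x     ]   [-c ]
  [ A    0  ] [ lambda ] = [ b ]

Solving the linear system:
  x*      = (1.5422, 3, 2.1867)
  lambda* = (-18.2133, -16.6267)
  f(x*)   = 60.2311

x* = (1.5422, 3, 2.1867), lambda* = (-18.2133, -16.6267)


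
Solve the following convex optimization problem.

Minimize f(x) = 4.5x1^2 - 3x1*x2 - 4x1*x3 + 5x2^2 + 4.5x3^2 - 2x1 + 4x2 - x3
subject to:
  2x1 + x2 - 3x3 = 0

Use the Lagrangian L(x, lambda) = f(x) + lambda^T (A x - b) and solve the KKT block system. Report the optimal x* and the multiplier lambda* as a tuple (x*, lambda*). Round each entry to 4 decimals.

Form the Lagrangian:
  L(x, lambda) = (1/2) x^T Q x + c^T x + lambda^T (A x - b)
Stationarity (grad_x L = 0): Q x + c + A^T lambda = 0.
Primal feasibility: A x = b.

This gives the KKT block system:
  [ Q   A^T ] [ x     ]   [-c ]
  [ A    0  ] [ lambda ] = [ b ]

Solving the linear system:
  x*      = (0.2634, -0.2775, 0.0831)
  lambda* = (-0.4352)
  f(x*)   = -0.8599

x* = (0.2634, -0.2775, 0.0831), lambda* = (-0.4352)


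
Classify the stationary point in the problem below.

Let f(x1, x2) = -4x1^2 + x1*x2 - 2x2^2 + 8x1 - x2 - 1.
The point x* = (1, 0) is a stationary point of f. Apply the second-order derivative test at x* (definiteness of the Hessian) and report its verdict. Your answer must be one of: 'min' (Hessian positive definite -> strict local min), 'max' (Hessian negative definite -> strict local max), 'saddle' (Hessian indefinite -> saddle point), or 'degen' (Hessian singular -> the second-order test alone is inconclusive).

Compute the Hessian H = grad^2 f:
  H = [[-8, 1], [1, -4]]
Verify stationarity: grad f(x*) = H x* + g = (0, 0).
Eigenvalues of H: -8.2361, -3.7639.
Both eigenvalues < 0, so H is negative definite -> x* is a strict local max.

max


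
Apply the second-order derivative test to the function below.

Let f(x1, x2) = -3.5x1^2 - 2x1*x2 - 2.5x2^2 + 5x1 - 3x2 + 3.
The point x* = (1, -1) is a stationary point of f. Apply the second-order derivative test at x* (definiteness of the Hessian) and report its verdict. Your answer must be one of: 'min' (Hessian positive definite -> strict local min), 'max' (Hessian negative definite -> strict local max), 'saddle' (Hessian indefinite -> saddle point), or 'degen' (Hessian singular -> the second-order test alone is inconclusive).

Compute the Hessian H = grad^2 f:
  H = [[-7, -2], [-2, -5]]
Verify stationarity: grad f(x*) = H x* + g = (0, 0).
Eigenvalues of H: -8.2361, -3.7639.
Both eigenvalues < 0, so H is negative definite -> x* is a strict local max.

max


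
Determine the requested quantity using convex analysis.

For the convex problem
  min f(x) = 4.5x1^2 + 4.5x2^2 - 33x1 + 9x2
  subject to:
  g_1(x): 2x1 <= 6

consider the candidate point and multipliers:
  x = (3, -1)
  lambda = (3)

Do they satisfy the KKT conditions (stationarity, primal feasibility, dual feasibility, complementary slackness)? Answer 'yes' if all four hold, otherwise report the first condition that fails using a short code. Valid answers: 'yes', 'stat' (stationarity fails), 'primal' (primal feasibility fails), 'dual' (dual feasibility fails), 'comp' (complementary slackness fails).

Gradient of f: grad f(x) = Q x + c = (-6, 0)
Constraint values g_i(x) = a_i^T x - b_i:
  g_1((3, -1)) = 0
Stationarity residual: grad f(x) + sum_i lambda_i a_i = (0, 0)
  -> stationarity OK
Primal feasibility (all g_i <= 0): OK
Dual feasibility (all lambda_i >= 0): OK
Complementary slackness (lambda_i * g_i(x) = 0 for all i): OK

Verdict: yes, KKT holds.

yes


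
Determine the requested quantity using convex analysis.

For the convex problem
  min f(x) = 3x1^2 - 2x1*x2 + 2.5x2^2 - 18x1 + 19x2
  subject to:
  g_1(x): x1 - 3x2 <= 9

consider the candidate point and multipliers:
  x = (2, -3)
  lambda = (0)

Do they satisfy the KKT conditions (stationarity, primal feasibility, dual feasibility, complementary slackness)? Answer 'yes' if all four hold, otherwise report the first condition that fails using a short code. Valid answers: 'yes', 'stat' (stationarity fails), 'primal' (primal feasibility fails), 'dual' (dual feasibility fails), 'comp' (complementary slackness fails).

Gradient of f: grad f(x) = Q x + c = (0, 0)
Constraint values g_i(x) = a_i^T x - b_i:
  g_1((2, -3)) = 2
Stationarity residual: grad f(x) + sum_i lambda_i a_i = (0, 0)
  -> stationarity OK
Primal feasibility (all g_i <= 0): FAILS
Dual feasibility (all lambda_i >= 0): OK
Complementary slackness (lambda_i * g_i(x) = 0 for all i): OK

Verdict: the first failing condition is primal_feasibility -> primal.

primal


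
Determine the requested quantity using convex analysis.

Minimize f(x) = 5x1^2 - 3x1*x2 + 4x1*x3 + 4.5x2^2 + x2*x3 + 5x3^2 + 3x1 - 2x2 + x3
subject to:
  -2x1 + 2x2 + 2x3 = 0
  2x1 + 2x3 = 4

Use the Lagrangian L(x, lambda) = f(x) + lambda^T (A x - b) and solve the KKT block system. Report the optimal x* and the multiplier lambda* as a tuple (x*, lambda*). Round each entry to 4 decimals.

Form the Lagrangian:
  L(x, lambda) = (1/2) x^T Q x + c^T x + lambda^T (A x - b)
Stationarity (grad_x L = 0): Q x + c + A^T lambda = 0.
Primal feasibility: A x = b.

This gives the KKT block system:
  [ Q   A^T ] [ x     ]   [-c ]
  [ A    0  ] [ lambda ] = [ b ]

Solving the linear system:
  x*      = (1.1875, 0.375, 0.8125)
  lambda* = (0.6875, -7.8125)
  f(x*)   = 17.4375

x* = (1.1875, 0.375, 0.8125), lambda* = (0.6875, -7.8125)


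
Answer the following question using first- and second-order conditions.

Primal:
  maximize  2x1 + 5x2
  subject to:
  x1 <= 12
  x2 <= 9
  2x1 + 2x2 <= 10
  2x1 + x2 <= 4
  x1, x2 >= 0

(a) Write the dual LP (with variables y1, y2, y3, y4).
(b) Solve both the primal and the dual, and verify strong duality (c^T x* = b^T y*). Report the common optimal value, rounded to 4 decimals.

The standard primal-dual pair for 'max c^T x s.t. A x <= b, x >= 0' is:
  Dual:  min b^T y  s.t.  A^T y >= c,  y >= 0.

So the dual LP is:
  minimize  12y1 + 9y2 + 10y3 + 4y4
  subject to:
    y1 + 2y3 + 2y4 >= 2
    y2 + 2y3 + y4 >= 5
    y1, y2, y3, y4 >= 0

Solving the primal: x* = (0, 4).
  primal value c^T x* = 20.
Solving the dual: y* = (0, 0, 0, 5).
  dual value b^T y* = 20.
Strong duality: c^T x* = b^T y*. Confirmed.

20


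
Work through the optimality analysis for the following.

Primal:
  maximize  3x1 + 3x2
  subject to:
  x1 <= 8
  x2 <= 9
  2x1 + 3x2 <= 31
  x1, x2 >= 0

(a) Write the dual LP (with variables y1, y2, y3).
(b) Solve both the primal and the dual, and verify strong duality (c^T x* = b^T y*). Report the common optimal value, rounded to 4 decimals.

The standard primal-dual pair for 'max c^T x s.t. A x <= b, x >= 0' is:
  Dual:  min b^T y  s.t.  A^T y >= c,  y >= 0.

So the dual LP is:
  minimize  8y1 + 9y2 + 31y3
  subject to:
    y1 + 2y3 >= 3
    y2 + 3y3 >= 3
    y1, y2, y3 >= 0

Solving the primal: x* = (8, 5).
  primal value c^T x* = 39.
Solving the dual: y* = (1, 0, 1).
  dual value b^T y* = 39.
Strong duality: c^T x* = b^T y*. Confirmed.

39


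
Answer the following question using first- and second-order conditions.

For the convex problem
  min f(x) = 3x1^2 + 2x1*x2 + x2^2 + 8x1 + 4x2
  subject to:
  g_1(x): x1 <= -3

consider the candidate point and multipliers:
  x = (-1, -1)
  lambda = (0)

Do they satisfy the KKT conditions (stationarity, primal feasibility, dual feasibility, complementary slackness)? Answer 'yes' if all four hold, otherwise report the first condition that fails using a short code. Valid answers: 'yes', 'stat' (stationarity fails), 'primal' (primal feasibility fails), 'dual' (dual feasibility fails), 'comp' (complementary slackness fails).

Gradient of f: grad f(x) = Q x + c = (0, 0)
Constraint values g_i(x) = a_i^T x - b_i:
  g_1((-1, -1)) = 2
Stationarity residual: grad f(x) + sum_i lambda_i a_i = (0, 0)
  -> stationarity OK
Primal feasibility (all g_i <= 0): FAILS
Dual feasibility (all lambda_i >= 0): OK
Complementary slackness (lambda_i * g_i(x) = 0 for all i): OK

Verdict: the first failing condition is primal_feasibility -> primal.

primal


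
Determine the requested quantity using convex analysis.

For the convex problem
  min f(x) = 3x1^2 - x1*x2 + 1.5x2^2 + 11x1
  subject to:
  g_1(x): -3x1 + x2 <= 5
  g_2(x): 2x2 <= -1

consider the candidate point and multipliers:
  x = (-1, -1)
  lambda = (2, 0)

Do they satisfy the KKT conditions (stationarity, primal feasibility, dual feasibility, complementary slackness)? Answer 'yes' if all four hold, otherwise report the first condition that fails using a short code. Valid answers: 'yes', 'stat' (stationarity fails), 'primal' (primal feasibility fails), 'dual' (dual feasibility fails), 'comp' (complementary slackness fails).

Gradient of f: grad f(x) = Q x + c = (6, -2)
Constraint values g_i(x) = a_i^T x - b_i:
  g_1((-1, -1)) = -3
  g_2((-1, -1)) = -1
Stationarity residual: grad f(x) + sum_i lambda_i a_i = (0, 0)
  -> stationarity OK
Primal feasibility (all g_i <= 0): OK
Dual feasibility (all lambda_i >= 0): OK
Complementary slackness (lambda_i * g_i(x) = 0 for all i): FAILS

Verdict: the first failing condition is complementary_slackness -> comp.

comp


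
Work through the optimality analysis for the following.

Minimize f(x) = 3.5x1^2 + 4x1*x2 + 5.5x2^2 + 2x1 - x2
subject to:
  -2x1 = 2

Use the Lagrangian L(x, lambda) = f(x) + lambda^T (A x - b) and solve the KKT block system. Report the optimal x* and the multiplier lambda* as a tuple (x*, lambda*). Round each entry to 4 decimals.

Form the Lagrangian:
  L(x, lambda) = (1/2) x^T Q x + c^T x + lambda^T (A x - b)
Stationarity (grad_x L = 0): Q x + c + A^T lambda = 0.
Primal feasibility: A x = b.

This gives the KKT block system:
  [ Q   A^T ] [ x     ]   [-c ]
  [ A    0  ] [ lambda ] = [ b ]

Solving the linear system:
  x*      = (-1, 0.4545)
  lambda* = (-1.5909)
  f(x*)   = 0.3636

x* = (-1, 0.4545), lambda* = (-1.5909)


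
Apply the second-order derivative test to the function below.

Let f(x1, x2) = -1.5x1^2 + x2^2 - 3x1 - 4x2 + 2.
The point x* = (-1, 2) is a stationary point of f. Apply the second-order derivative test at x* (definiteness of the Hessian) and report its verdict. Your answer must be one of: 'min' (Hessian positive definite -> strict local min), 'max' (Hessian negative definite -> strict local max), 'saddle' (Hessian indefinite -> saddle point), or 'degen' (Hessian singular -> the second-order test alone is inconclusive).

Compute the Hessian H = grad^2 f:
  H = [[-3, 0], [0, 2]]
Verify stationarity: grad f(x*) = H x* + g = (0, 0).
Eigenvalues of H: -3, 2.
Eigenvalues have mixed signs, so H is indefinite -> x* is a saddle point.

saddle


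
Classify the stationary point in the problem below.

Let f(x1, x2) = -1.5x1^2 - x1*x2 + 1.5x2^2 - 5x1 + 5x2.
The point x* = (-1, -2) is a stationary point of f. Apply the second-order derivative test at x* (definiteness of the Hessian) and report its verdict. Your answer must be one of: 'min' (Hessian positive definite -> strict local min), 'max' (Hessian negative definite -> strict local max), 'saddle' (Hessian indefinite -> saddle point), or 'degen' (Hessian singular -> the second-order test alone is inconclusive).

Compute the Hessian H = grad^2 f:
  H = [[-3, -1], [-1, 3]]
Verify stationarity: grad f(x*) = H x* + g = (0, 0).
Eigenvalues of H: -3.1623, 3.1623.
Eigenvalues have mixed signs, so H is indefinite -> x* is a saddle point.

saddle


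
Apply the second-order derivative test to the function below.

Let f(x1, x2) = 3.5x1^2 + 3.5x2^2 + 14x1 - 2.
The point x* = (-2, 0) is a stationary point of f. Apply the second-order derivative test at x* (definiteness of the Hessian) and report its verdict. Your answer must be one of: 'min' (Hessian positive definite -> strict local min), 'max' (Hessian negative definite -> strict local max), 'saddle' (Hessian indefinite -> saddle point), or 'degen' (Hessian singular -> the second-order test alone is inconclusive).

Compute the Hessian H = grad^2 f:
  H = [[7, 0], [0, 7]]
Verify stationarity: grad f(x*) = H x* + g = (0, 0).
Eigenvalues of H: 7, 7.
Both eigenvalues > 0, so H is positive definite -> x* is a strict local min.

min


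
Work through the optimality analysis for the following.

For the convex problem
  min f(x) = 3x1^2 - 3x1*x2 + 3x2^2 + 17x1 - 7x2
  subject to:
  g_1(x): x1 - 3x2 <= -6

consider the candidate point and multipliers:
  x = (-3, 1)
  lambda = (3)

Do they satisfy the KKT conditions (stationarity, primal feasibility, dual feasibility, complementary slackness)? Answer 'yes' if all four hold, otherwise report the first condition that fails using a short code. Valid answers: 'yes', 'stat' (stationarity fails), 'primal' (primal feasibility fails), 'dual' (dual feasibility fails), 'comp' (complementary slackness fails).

Gradient of f: grad f(x) = Q x + c = (-4, 8)
Constraint values g_i(x) = a_i^T x - b_i:
  g_1((-3, 1)) = 0
Stationarity residual: grad f(x) + sum_i lambda_i a_i = (-1, -1)
  -> stationarity FAILS
Primal feasibility (all g_i <= 0): OK
Dual feasibility (all lambda_i >= 0): OK
Complementary slackness (lambda_i * g_i(x) = 0 for all i): OK

Verdict: the first failing condition is stationarity -> stat.

stat


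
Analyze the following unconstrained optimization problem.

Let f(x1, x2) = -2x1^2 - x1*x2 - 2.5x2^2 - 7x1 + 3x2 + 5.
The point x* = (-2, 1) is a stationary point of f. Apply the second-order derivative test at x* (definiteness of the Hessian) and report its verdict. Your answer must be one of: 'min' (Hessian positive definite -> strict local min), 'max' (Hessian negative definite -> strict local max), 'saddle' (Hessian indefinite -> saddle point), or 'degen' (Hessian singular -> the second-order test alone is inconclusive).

Compute the Hessian H = grad^2 f:
  H = [[-4, -1], [-1, -5]]
Verify stationarity: grad f(x*) = H x* + g = (0, 0).
Eigenvalues of H: -5.618, -3.382.
Both eigenvalues < 0, so H is negative definite -> x* is a strict local max.

max


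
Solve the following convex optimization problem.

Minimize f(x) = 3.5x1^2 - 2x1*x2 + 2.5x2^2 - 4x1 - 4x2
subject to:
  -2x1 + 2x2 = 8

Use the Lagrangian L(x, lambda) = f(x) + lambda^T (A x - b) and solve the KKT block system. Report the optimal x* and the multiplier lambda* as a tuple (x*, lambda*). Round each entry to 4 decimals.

Form the Lagrangian:
  L(x, lambda) = (1/2) x^T Q x + c^T x + lambda^T (A x - b)
Stationarity (grad_x L = 0): Q x + c + A^T lambda = 0.
Primal feasibility: A x = b.

This gives the KKT block system:
  [ Q   A^T ] [ x     ]   [-c ]
  [ A    0  ] [ lambda ] = [ b ]

Solving the linear system:
  x*      = (-0.5, 3.5)
  lambda* = (-7.25)
  f(x*)   = 23

x* = (-0.5, 3.5), lambda* = (-7.25)


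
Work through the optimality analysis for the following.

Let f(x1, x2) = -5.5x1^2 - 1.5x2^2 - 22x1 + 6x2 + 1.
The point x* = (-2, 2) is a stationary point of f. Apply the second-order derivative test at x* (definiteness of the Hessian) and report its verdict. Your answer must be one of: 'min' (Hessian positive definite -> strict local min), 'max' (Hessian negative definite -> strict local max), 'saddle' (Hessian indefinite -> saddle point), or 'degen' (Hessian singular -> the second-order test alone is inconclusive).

Compute the Hessian H = grad^2 f:
  H = [[-11, 0], [0, -3]]
Verify stationarity: grad f(x*) = H x* + g = (0, 0).
Eigenvalues of H: -11, -3.
Both eigenvalues < 0, so H is negative definite -> x* is a strict local max.

max


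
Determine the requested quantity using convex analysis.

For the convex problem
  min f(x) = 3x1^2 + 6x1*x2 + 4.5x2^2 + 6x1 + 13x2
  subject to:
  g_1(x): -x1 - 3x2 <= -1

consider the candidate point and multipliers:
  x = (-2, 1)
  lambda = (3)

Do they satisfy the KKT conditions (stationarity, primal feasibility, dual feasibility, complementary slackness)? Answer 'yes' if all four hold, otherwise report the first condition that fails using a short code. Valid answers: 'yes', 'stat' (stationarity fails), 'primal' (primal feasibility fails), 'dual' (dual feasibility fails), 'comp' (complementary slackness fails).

Gradient of f: grad f(x) = Q x + c = (0, 10)
Constraint values g_i(x) = a_i^T x - b_i:
  g_1((-2, 1)) = 0
Stationarity residual: grad f(x) + sum_i lambda_i a_i = (-3, 1)
  -> stationarity FAILS
Primal feasibility (all g_i <= 0): OK
Dual feasibility (all lambda_i >= 0): OK
Complementary slackness (lambda_i * g_i(x) = 0 for all i): OK

Verdict: the first failing condition is stationarity -> stat.

stat


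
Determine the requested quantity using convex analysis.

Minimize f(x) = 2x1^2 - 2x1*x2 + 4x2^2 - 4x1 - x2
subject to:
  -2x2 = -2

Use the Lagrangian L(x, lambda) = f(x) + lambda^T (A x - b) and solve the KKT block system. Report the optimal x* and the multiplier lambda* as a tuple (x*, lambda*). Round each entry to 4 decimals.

Form the Lagrangian:
  L(x, lambda) = (1/2) x^T Q x + c^T x + lambda^T (A x - b)
Stationarity (grad_x L = 0): Q x + c + A^T lambda = 0.
Primal feasibility: A x = b.

This gives the KKT block system:
  [ Q   A^T ] [ x     ]   [-c ]
  [ A    0  ] [ lambda ] = [ b ]

Solving the linear system:
  x*      = (1.5, 1)
  lambda* = (2)
  f(x*)   = -1.5

x* = (1.5, 1), lambda* = (2)


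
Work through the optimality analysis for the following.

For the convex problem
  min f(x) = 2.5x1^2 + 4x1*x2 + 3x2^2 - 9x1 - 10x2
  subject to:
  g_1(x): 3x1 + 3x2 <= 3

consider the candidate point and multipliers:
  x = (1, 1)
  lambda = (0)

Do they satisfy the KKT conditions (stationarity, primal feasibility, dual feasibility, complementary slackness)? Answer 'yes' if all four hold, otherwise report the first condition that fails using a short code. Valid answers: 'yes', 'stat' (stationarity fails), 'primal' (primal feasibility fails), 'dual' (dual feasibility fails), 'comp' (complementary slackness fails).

Gradient of f: grad f(x) = Q x + c = (0, 0)
Constraint values g_i(x) = a_i^T x - b_i:
  g_1((1, 1)) = 3
Stationarity residual: grad f(x) + sum_i lambda_i a_i = (0, 0)
  -> stationarity OK
Primal feasibility (all g_i <= 0): FAILS
Dual feasibility (all lambda_i >= 0): OK
Complementary slackness (lambda_i * g_i(x) = 0 for all i): OK

Verdict: the first failing condition is primal_feasibility -> primal.

primal


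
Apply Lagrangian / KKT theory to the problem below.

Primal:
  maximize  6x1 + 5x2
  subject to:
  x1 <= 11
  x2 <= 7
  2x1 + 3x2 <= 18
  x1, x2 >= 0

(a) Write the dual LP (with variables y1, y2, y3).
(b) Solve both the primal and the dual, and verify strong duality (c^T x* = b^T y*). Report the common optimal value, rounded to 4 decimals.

The standard primal-dual pair for 'max c^T x s.t. A x <= b, x >= 0' is:
  Dual:  min b^T y  s.t.  A^T y >= c,  y >= 0.

So the dual LP is:
  minimize  11y1 + 7y2 + 18y3
  subject to:
    y1 + 2y3 >= 6
    y2 + 3y3 >= 5
    y1, y2, y3 >= 0

Solving the primal: x* = (9, 0).
  primal value c^T x* = 54.
Solving the dual: y* = (0, 0, 3).
  dual value b^T y* = 54.
Strong duality: c^T x* = b^T y*. Confirmed.

54


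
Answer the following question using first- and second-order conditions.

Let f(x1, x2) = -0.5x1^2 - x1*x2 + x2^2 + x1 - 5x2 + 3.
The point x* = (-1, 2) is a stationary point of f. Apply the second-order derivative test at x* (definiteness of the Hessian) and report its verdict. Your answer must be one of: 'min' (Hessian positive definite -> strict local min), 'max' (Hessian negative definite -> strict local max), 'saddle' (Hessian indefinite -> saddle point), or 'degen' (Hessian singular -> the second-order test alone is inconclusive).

Compute the Hessian H = grad^2 f:
  H = [[-1, -1], [-1, 2]]
Verify stationarity: grad f(x*) = H x* + g = (0, 0).
Eigenvalues of H: -1.3028, 2.3028.
Eigenvalues have mixed signs, so H is indefinite -> x* is a saddle point.

saddle


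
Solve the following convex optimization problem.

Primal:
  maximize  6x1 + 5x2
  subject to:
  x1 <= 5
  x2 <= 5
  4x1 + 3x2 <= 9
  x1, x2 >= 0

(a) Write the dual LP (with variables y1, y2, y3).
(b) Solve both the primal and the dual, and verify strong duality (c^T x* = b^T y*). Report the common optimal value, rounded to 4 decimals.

The standard primal-dual pair for 'max c^T x s.t. A x <= b, x >= 0' is:
  Dual:  min b^T y  s.t.  A^T y >= c,  y >= 0.

So the dual LP is:
  minimize  5y1 + 5y2 + 9y3
  subject to:
    y1 + 4y3 >= 6
    y2 + 3y3 >= 5
    y1, y2, y3 >= 0

Solving the primal: x* = (0, 3).
  primal value c^T x* = 15.
Solving the dual: y* = (0, 0, 1.6667).
  dual value b^T y* = 15.
Strong duality: c^T x* = b^T y*. Confirmed.

15


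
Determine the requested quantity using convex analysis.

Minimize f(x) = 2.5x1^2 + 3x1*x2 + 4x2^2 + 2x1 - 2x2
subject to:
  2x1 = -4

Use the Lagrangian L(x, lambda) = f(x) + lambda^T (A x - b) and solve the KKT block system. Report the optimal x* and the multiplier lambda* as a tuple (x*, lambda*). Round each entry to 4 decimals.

Form the Lagrangian:
  L(x, lambda) = (1/2) x^T Q x + c^T x + lambda^T (A x - b)
Stationarity (grad_x L = 0): Q x + c + A^T lambda = 0.
Primal feasibility: A x = b.

This gives the KKT block system:
  [ Q   A^T ] [ x     ]   [-c ]
  [ A    0  ] [ lambda ] = [ b ]

Solving the linear system:
  x*      = (-2, 1)
  lambda* = (2.5)
  f(x*)   = 2

x* = (-2, 1), lambda* = (2.5)


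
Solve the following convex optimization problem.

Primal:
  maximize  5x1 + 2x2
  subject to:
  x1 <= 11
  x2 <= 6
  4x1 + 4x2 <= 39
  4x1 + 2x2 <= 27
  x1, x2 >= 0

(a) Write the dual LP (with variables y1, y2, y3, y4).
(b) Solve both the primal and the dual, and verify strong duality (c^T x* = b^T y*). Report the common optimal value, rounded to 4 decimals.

The standard primal-dual pair for 'max c^T x s.t. A x <= b, x >= 0' is:
  Dual:  min b^T y  s.t.  A^T y >= c,  y >= 0.

So the dual LP is:
  minimize  11y1 + 6y2 + 39y3 + 27y4
  subject to:
    y1 + 4y3 + 4y4 >= 5
    y2 + 4y3 + 2y4 >= 2
    y1, y2, y3, y4 >= 0

Solving the primal: x* = (6.75, 0).
  primal value c^T x* = 33.75.
Solving the dual: y* = (0, 0, 0, 1.25).
  dual value b^T y* = 33.75.
Strong duality: c^T x* = b^T y*. Confirmed.

33.75


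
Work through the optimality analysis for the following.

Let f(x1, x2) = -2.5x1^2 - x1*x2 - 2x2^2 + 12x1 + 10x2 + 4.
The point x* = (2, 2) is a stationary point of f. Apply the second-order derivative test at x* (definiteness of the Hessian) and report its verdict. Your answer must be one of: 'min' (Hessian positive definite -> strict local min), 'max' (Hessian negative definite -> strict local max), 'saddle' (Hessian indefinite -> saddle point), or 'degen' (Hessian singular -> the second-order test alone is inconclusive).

Compute the Hessian H = grad^2 f:
  H = [[-5, -1], [-1, -4]]
Verify stationarity: grad f(x*) = H x* + g = (0, 0).
Eigenvalues of H: -5.618, -3.382.
Both eigenvalues < 0, so H is negative definite -> x* is a strict local max.

max


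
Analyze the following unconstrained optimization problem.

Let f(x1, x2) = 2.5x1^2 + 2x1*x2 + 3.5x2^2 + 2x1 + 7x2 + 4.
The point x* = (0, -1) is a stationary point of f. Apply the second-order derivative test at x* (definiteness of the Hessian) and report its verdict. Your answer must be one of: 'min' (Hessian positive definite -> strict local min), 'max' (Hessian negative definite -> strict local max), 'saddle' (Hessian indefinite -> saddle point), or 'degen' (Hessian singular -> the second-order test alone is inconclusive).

Compute the Hessian H = grad^2 f:
  H = [[5, 2], [2, 7]]
Verify stationarity: grad f(x*) = H x* + g = (0, 0).
Eigenvalues of H: 3.7639, 8.2361.
Both eigenvalues > 0, so H is positive definite -> x* is a strict local min.

min


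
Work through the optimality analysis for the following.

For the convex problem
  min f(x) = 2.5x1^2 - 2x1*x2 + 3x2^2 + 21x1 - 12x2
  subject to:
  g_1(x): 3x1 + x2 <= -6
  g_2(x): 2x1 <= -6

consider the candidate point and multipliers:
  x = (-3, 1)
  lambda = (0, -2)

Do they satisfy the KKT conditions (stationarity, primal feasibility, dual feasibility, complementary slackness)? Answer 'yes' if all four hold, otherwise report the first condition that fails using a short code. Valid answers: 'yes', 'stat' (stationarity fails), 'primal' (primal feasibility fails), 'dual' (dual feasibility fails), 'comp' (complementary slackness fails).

Gradient of f: grad f(x) = Q x + c = (4, 0)
Constraint values g_i(x) = a_i^T x - b_i:
  g_1((-3, 1)) = -2
  g_2((-3, 1)) = 0
Stationarity residual: grad f(x) + sum_i lambda_i a_i = (0, 0)
  -> stationarity OK
Primal feasibility (all g_i <= 0): OK
Dual feasibility (all lambda_i >= 0): FAILS
Complementary slackness (lambda_i * g_i(x) = 0 for all i): OK

Verdict: the first failing condition is dual_feasibility -> dual.

dual


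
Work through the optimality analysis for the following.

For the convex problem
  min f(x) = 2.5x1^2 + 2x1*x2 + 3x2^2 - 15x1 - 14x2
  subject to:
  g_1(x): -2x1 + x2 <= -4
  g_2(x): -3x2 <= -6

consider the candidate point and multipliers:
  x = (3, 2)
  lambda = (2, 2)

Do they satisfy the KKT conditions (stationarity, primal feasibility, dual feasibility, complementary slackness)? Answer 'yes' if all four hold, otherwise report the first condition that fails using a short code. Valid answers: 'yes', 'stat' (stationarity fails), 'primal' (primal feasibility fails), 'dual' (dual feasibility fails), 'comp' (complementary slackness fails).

Gradient of f: grad f(x) = Q x + c = (4, 4)
Constraint values g_i(x) = a_i^T x - b_i:
  g_1((3, 2)) = 0
  g_2((3, 2)) = 0
Stationarity residual: grad f(x) + sum_i lambda_i a_i = (0, 0)
  -> stationarity OK
Primal feasibility (all g_i <= 0): OK
Dual feasibility (all lambda_i >= 0): OK
Complementary slackness (lambda_i * g_i(x) = 0 for all i): OK

Verdict: yes, KKT holds.

yes


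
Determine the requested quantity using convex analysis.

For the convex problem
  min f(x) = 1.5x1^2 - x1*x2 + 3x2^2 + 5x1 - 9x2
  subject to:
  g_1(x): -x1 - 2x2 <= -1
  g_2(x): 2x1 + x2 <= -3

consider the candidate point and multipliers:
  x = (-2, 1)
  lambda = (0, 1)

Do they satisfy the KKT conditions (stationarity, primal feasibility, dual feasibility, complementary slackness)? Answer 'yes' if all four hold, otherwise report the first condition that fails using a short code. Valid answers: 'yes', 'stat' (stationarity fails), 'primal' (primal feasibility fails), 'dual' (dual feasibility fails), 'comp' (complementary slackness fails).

Gradient of f: grad f(x) = Q x + c = (-2, -1)
Constraint values g_i(x) = a_i^T x - b_i:
  g_1((-2, 1)) = 1
  g_2((-2, 1)) = 0
Stationarity residual: grad f(x) + sum_i lambda_i a_i = (0, 0)
  -> stationarity OK
Primal feasibility (all g_i <= 0): FAILS
Dual feasibility (all lambda_i >= 0): OK
Complementary slackness (lambda_i * g_i(x) = 0 for all i): OK

Verdict: the first failing condition is primal_feasibility -> primal.

primal


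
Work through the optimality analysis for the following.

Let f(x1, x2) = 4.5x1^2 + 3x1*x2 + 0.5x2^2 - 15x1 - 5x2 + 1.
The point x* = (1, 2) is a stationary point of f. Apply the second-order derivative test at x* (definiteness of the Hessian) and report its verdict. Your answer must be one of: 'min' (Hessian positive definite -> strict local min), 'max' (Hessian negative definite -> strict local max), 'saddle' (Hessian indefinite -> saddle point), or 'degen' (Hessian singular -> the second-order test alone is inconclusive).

Compute the Hessian H = grad^2 f:
  H = [[9, 3], [3, 1]]
Verify stationarity: grad f(x*) = H x* + g = (0, 0).
Eigenvalues of H: 0, 10.
H has a zero eigenvalue (singular; positive semidefinite but not definite), so H is neither positive definite, negative definite, nor indefinite. The second-order test alone is inconclusive -> degen.
(Indeed, f is constant along the null direction of H through x*, so x* is not a strict local extremum.)

degen


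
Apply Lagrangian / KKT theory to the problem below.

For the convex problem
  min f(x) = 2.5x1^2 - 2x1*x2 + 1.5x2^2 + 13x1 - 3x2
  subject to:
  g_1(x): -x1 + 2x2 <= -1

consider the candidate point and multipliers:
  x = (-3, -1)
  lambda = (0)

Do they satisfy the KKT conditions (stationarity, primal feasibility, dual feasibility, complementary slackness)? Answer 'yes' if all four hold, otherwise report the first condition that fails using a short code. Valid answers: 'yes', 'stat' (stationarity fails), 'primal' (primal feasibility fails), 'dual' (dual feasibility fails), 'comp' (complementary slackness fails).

Gradient of f: grad f(x) = Q x + c = (0, 0)
Constraint values g_i(x) = a_i^T x - b_i:
  g_1((-3, -1)) = 2
Stationarity residual: grad f(x) + sum_i lambda_i a_i = (0, 0)
  -> stationarity OK
Primal feasibility (all g_i <= 0): FAILS
Dual feasibility (all lambda_i >= 0): OK
Complementary slackness (lambda_i * g_i(x) = 0 for all i): OK

Verdict: the first failing condition is primal_feasibility -> primal.

primal


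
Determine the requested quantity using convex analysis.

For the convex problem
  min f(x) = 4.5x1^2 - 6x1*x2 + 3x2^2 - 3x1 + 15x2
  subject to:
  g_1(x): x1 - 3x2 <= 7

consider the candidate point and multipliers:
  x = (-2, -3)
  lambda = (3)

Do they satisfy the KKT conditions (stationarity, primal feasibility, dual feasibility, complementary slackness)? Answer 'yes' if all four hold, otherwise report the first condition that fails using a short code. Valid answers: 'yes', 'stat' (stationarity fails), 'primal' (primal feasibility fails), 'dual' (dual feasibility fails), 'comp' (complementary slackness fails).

Gradient of f: grad f(x) = Q x + c = (-3, 9)
Constraint values g_i(x) = a_i^T x - b_i:
  g_1((-2, -3)) = 0
Stationarity residual: grad f(x) + sum_i lambda_i a_i = (0, 0)
  -> stationarity OK
Primal feasibility (all g_i <= 0): OK
Dual feasibility (all lambda_i >= 0): OK
Complementary slackness (lambda_i * g_i(x) = 0 for all i): OK

Verdict: yes, KKT holds.

yes


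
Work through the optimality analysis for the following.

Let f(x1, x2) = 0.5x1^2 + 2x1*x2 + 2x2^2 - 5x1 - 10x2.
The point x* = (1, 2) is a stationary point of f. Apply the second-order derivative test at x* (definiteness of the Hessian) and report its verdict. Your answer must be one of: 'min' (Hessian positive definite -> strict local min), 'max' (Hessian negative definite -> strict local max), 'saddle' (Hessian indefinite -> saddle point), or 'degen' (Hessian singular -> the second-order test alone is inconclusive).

Compute the Hessian H = grad^2 f:
  H = [[1, 2], [2, 4]]
Verify stationarity: grad f(x*) = H x* + g = (0, 0).
Eigenvalues of H: 0, 5.
H has a zero eigenvalue (singular; positive semidefinite but not definite), so H is neither positive definite, negative definite, nor indefinite. The second-order test alone is inconclusive -> degen.
(Indeed, f is constant along the null direction of H through x*, so x* is not a strict local extremum.)

degen


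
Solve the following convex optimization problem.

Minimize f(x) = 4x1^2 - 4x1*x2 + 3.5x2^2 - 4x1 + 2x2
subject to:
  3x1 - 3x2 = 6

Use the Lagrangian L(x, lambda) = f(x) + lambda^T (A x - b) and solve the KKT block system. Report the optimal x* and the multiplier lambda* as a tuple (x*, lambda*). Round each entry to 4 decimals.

Form the Lagrangian:
  L(x, lambda) = (1/2) x^T Q x + c^T x + lambda^T (A x - b)
Stationarity (grad_x L = 0): Q x + c + A^T lambda = 0.
Primal feasibility: A x = b.

This gives the KKT block system:
  [ Q   A^T ] [ x     ]   [-c ]
  [ A    0  ] [ lambda ] = [ b ]

Solving the linear system:
  x*      = (1.1429, -0.8571)
  lambda* = (-2.8571)
  f(x*)   = 5.4286

x* = (1.1429, -0.8571), lambda* = (-2.8571)


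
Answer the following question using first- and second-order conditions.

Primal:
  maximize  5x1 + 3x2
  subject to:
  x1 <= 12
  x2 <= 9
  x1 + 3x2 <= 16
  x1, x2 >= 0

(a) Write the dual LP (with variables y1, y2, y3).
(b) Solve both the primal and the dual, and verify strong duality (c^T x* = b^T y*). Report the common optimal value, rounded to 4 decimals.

The standard primal-dual pair for 'max c^T x s.t. A x <= b, x >= 0' is:
  Dual:  min b^T y  s.t.  A^T y >= c,  y >= 0.

So the dual LP is:
  minimize  12y1 + 9y2 + 16y3
  subject to:
    y1 + y3 >= 5
    y2 + 3y3 >= 3
    y1, y2, y3 >= 0

Solving the primal: x* = (12, 1.3333).
  primal value c^T x* = 64.
Solving the dual: y* = (4, 0, 1).
  dual value b^T y* = 64.
Strong duality: c^T x* = b^T y*. Confirmed.

64


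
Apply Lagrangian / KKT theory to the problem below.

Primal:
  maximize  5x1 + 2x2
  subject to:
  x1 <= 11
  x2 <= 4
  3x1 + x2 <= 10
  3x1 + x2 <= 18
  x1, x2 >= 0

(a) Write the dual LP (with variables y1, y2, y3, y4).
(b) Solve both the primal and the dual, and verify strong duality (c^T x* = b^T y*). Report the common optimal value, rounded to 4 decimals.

The standard primal-dual pair for 'max c^T x s.t. A x <= b, x >= 0' is:
  Dual:  min b^T y  s.t.  A^T y >= c,  y >= 0.

So the dual LP is:
  minimize  11y1 + 4y2 + 10y3 + 18y4
  subject to:
    y1 + 3y3 + 3y4 >= 5
    y2 + y3 + y4 >= 2
    y1, y2, y3, y4 >= 0

Solving the primal: x* = (2, 4).
  primal value c^T x* = 18.
Solving the dual: y* = (0, 0.3333, 1.6667, 0).
  dual value b^T y* = 18.
Strong duality: c^T x* = b^T y*. Confirmed.

18


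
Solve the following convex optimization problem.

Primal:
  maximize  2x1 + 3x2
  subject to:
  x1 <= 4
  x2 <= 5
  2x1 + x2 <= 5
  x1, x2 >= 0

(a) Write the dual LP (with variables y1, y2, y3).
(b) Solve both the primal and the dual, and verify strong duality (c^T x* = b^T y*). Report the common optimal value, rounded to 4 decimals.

The standard primal-dual pair for 'max c^T x s.t. A x <= b, x >= 0' is:
  Dual:  min b^T y  s.t.  A^T y >= c,  y >= 0.

So the dual LP is:
  minimize  4y1 + 5y2 + 5y3
  subject to:
    y1 + 2y3 >= 2
    y2 + y3 >= 3
    y1, y2, y3 >= 0

Solving the primal: x* = (0, 5).
  primal value c^T x* = 15.
Solving the dual: y* = (0, 2, 1).
  dual value b^T y* = 15.
Strong duality: c^T x* = b^T y*. Confirmed.

15


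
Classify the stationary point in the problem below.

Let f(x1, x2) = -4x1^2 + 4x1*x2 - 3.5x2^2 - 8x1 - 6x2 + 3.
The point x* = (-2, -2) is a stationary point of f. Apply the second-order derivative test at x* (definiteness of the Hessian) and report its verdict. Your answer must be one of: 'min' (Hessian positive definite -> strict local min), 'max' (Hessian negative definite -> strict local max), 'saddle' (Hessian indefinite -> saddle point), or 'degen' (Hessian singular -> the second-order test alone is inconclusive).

Compute the Hessian H = grad^2 f:
  H = [[-8, 4], [4, -7]]
Verify stationarity: grad f(x*) = H x* + g = (0, 0).
Eigenvalues of H: -11.5311, -3.4689.
Both eigenvalues < 0, so H is negative definite -> x* is a strict local max.

max
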